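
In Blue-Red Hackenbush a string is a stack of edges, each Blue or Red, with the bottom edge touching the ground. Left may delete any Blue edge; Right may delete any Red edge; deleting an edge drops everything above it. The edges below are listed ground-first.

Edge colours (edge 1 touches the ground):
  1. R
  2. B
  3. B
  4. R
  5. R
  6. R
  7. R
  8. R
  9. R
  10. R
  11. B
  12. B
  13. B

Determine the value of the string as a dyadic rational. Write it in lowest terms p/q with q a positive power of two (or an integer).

1 of 13 · R · max L −∞ · min R 0 ⇒ -1
2 of 13 · RB · max L -1 · min R 0 ⇒ -1/2
3 of 13 · RBB · max L -1/2 · min R 0 ⇒ -1/4
4 of 13 · RBBR · max L -1/2 · min R -1/4 ⇒ -3/8
5 of 13 · RBBRR · max L -1/2 · min R -3/8 ⇒ -7/16
6 of 13 · RBBRRR · max L -1/2 · min R -7/16 ⇒ -15/32
7 of 13 · RBBRRRR · max L -1/2 · min R -15/32 ⇒ -31/64
8 of 13 · RBBRRRRR · max L -1/2 · min R -31/64 ⇒ -63/128
9 of 13 · RBBRRRRRR · max L -1/2 · min R -63/128 ⇒ -127/256
10 of 13 · RBBRRRRRRR · max L -1/2 · min R -127/256 ⇒ -255/512
11 of 13 · RBBRRRRRRRB · max L -255/512 · min R -127/256 ⇒ -509/1024
12 of 13 · RBBRRRRRRRBB · max L -509/1024 · min R -127/256 ⇒ -1017/2048
13 of 13 · RBBRRRRRRRBBB · max L -1017/2048 · min R -127/256 ⇒ -2033/4096

-2033/4096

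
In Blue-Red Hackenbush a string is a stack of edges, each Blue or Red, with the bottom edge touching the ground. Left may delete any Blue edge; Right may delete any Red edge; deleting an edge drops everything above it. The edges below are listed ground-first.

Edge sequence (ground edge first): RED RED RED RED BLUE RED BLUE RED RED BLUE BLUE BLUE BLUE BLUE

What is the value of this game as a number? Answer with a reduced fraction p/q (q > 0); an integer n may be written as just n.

-3777/1024

Recurse on prefixes of the 14-edge string RED RED RED RED BLUE RED BLUE RED RED BLUE BLUE BLUE BLUE BLUE:
1 of 14 · R · max L −∞ · min R 0 = -1
2 of 14 · RR · max L −∞ · min R -1 = -2
3 of 14 · RRR · max L −∞ · min R -2 = -3
4 of 14 · RRRR · max L −∞ · min R -3 = -4
5 of 14 · RRRRB · max L -4 · min R -3 = -7/2
6 of 14 · RRRRBR · max L -4 · min R -7/2 = -15/4
7 of 14 · RRRRBRB · max L -15/4 · min R -7/2 = -29/8
8 of 14 · RRRRBRBR · max L -15/4 · min R -29/8 = -59/16
9 of 14 · RRRRBRBRR · max L -15/4 · min R -59/16 = -119/32
10 of 14 · RRRRBRBRRB · max L -119/32 · min R -59/16 = -237/64
11 of 14 · RRRRBRBRRBB · max L -237/64 · min R -59/16 = -473/128
12 of 14 · RRRRBRBRRBBB · max L -473/128 · min R -59/16 = -945/256
13 of 14 · RRRRBRBRRBBBB · max L -945/256 · min R -59/16 = -1889/512
14 of 14 · RRRRBRBRRBBBBB · max L -1889/512 · min R -59/16 = -3777/1024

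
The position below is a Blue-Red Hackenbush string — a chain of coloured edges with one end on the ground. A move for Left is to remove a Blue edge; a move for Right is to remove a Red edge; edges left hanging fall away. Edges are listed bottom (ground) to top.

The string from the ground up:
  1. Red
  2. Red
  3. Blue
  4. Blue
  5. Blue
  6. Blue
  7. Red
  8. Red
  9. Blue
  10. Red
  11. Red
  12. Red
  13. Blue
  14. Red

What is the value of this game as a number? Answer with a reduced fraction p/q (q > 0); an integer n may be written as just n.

-4539/4096

Build v(s[:k]) for k = 1..14, string s = Red Red Blue Blue Blue Blue Red Red Blue Red Red Red Blue Red.
step 1: add Red to get R; options L={  } R={ 0 } gives -1
step 2: add Red to get RR; options L={  } R={ -1; 0 } gives -2
step 3: add Blue to get RRB; options L={ -2 } R={ -1; 0 } gives -3/2
step 4: add Blue to get RRBB; options L={ -2; -3/2 } R={ -1; 0 } gives -5/4
step 5: add Blue to get RRBBB; options L={ -2; -3/2; -5/4 } R={ -1; 0 } gives -9/8
step 6: add Blue to get RRBBBB; options L={ -2; -3/2; -5/4; -9/8 } R={ -1; 0 } gives -17/16
step 7: add Red to get RRBBBBR; options L={ -2; -3/2; -5/4; -9/8 } R={ -17/16; -1; 0 } gives -35/32
step 8: add Red to get RRBBBBRR; options L={ -2; -3/2; -5/4; -9/8 } R={ -35/32; -17/16; -1; 0 } gives -71/64
step 9: add Blue to get RRBBBBRRB; options L={ -2; -3/2; -5/4; -9/8; -71/64 } R={ -35/32; -17/16; -1; 0 } gives -141/128
step 10: add Red to get RRBBBBRRBR; options L={ -2; -3/2; -5/4; -9/8; -71/64 } R={ -141/128; -35/32; -17/16; -1; 0 } gives -283/256
step 11: add Red to get RRBBBBRRBRR; options L={ -2; -3/2; -5/4; -9/8; -71/64 } R={ -283/256; -141/128; -35/32; -17/16; -1; 0 } gives -567/512
step 12: add Red to get RRBBBBRRBRRR; options L={ -2; -3/2; -5/4; -9/8; -71/64 } R={ -567/512; -283/256; -141/128; -35/32; -17/16; -1; 0 } gives -1135/1024
step 13: add Blue to get RRBBBBRRBRRRB; options L={ -2; -3/2; -5/4; -9/8; -71/64; -1135/1024 } R={ -567/512; -283/256; -141/128; -35/32; -17/16; -1; 0 } gives -2269/2048
step 14: add Red to get RRBBBBRRBRRRBR; options L={ -2; -3/2; -5/4; -9/8; -71/64; -1135/1024 } R={ -2269/2048; -567/512; -283/256; -141/128; -35/32; -17/16; -1; 0 } gives -4539/4096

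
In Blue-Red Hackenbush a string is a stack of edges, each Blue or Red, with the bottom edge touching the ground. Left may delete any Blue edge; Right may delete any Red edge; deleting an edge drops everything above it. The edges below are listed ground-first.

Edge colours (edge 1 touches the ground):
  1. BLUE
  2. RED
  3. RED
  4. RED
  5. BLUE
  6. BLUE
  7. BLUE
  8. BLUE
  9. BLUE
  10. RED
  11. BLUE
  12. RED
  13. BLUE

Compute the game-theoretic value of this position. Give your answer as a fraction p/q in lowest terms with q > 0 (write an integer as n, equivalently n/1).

B: Left { 0 }, Right {  } => simplest 1
BR: Left { 0 }, Right { 1 } => simplest 1/2
BRR: Left { 0 }, Right { 1/2; 1 } => simplest 1/4
BRRR: Left { 0 }, Right { 1/4; 1/2; 1 } => simplest 1/8
BRRRB: Left { 0; 1/8 }, Right { 1/4; 1/2; 1 } => simplest 3/16
BRRRBB: Left { 0; 1/8; 3/16 }, Right { 1/4; 1/2; 1 } => simplest 7/32
BRRRBBB: Left { 0; 1/8; 3/16; 7/32 }, Right { 1/4; 1/2; 1 } => simplest 15/64
BRRRBBBB: Left { 0; 1/8; 3/16; 7/32; 15/64 }, Right { 1/4; 1/2; 1 } => simplest 31/128
BRRRBBBBB: Left { 0; 1/8; 3/16; 7/32; 15/64; 31/128 }, Right { 1/4; 1/2; 1 } => simplest 63/256
BRRRBBBBBR: Left { 0; 1/8; 3/16; 7/32; 15/64; 31/128 }, Right { 63/256; 1/4; 1/2; 1 } => simplest 125/512
BRRRBBBBBRB: Left { 0; 1/8; 3/16; 7/32; 15/64; 31/128; 125/512 }, Right { 63/256; 1/4; 1/2; 1 } => simplest 251/1024
BRRRBBBBBRBR: Left { 0; 1/8; 3/16; 7/32; 15/64; 31/128; 125/512 }, Right { 251/1024; 63/256; 1/4; 1/2; 1 } => simplest 501/2048
BRRRBBBBBRBRB: Left { 0; 1/8; 3/16; 7/32; 15/64; 31/128; 125/512; 501/2048 }, Right { 251/1024; 63/256; 1/4; 1/2; 1 } => simplest 1003/4096

1003/4096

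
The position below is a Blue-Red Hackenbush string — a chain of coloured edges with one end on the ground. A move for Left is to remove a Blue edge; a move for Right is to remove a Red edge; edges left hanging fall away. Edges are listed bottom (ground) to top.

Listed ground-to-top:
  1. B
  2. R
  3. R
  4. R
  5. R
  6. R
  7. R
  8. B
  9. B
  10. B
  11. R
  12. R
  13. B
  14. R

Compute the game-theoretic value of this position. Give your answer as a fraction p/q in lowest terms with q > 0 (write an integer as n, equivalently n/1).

229/8192

val(B) = { 0 | · } → 1
val(BR) = { 0 | 1 } → 1/2
val(BRR) = { 0 | 1/2, 1 } → 1/4
val(BRRR) = { 0 | 1/4, 1/2, 1 } → 1/8
val(BRRRR) = { 0 | 1/8, 1/4, 1/2, 1 } → 1/16
val(BRRRRR) = { 0 | 1/16, 1/8, 1/4, 1/2, 1 } → 1/32
val(BRRRRRR) = { 0 | 1/32, 1/16, 1/8, 1/4, 1/2, 1 } → 1/64
val(BRRRRRRB) = { 0, 1/64 | 1/32, 1/16, 1/8, 1/4, 1/2, 1 } → 3/128
val(BRRRRRRBB) = { 0, 1/64, 3/128 | 1/32, 1/16, 1/8, 1/4, 1/2, 1 } → 7/256
val(BRRRRRRBBB) = { 0, 1/64, 3/128, 7/256 | 1/32, 1/16, 1/8, 1/4, 1/2, 1 } → 15/512
val(BRRRRRRBBBR) = { 0, 1/64, 3/128, 7/256 | 15/512, 1/32, 1/16, 1/8, 1/4, 1/2, 1 } → 29/1024
val(BRRRRRRBBBRR) = { 0, 1/64, 3/128, 7/256 | 29/1024, 15/512, 1/32, 1/16, 1/8, 1/4, 1/2, 1 } → 57/2048
val(BRRRRRRBBBRRB) = { 0, 1/64, 3/128, 7/256, 57/2048 | 29/1024, 15/512, 1/32, 1/16, 1/8, 1/4, 1/2, 1 } → 115/4096
val(BRRRRRRBBBRRBR) = { 0, 1/64, 3/128, 7/256, 57/2048 | 115/4096, 29/1024, 15/512, 1/32, 1/16, 1/8, 1/4, 1/2, 1 } → 229/8192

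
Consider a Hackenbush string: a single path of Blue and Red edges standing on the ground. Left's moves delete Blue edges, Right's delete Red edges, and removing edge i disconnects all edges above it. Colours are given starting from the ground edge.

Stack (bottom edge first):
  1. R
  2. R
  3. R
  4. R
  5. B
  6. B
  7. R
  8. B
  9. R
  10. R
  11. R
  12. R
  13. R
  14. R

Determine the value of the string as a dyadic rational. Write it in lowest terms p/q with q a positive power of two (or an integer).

step 1: add R to get R; options L={ — } R={ 0 } — -1
step 2: add R to get RR; options L={ — } R={ -1, 0 } — -2
step 3: add R to get RRR; options L={ — } R={ -2, -1, 0 } — -3
step 4: add R to get RRRR; options L={ — } R={ -3, -2, -1, 0 } — -4
step 5: add B to get RRRRB; options L={ -4 } R={ -3, -2, -1, 0 } — -7/2
step 6: add B to get RRRRBB; options L={ -4, -7/2 } R={ -3, -2, -1, 0 } — -13/4
step 7: add R to get RRRRBBR; options L={ -4, -7/2 } R={ -13/4, -3, -2, -1, 0 } — -27/8
step 8: add B to get RRRRBBRB; options L={ -4, -7/2, -27/8 } R={ -13/4, -3, -2, -1, 0 } — -53/16
step 9: add R to get RRRRBBRBR; options L={ -4, -7/2, -27/8 } R={ -53/16, -13/4, -3, -2, -1, 0 } — -107/32
step 10: add R to get RRRRBBRBRR; options L={ -4, -7/2, -27/8 } R={ -107/32, -53/16, -13/4, -3, -2, -1, 0 } — -215/64
step 11: add R to get RRRRBBRBRRR; options L={ -4, -7/2, -27/8 } R={ -215/64, -107/32, -53/16, -13/4, -3, -2, -1, 0 } — -431/128
step 12: add R to get RRRRBBRBRRRR; options L={ -4, -7/2, -27/8 } R={ -431/128, -215/64, -107/32, -53/16, -13/4, -3, -2, -1, 0 } — -863/256
step 13: add R to get RRRRBBRBRRRRR; options L={ -4, -7/2, -27/8 } R={ -863/256, -431/128, -215/64, -107/32, -53/16, -13/4, -3, -2, -1, 0 } — -1727/512
step 14: add R to get RRRRBBRBRRRRRR; options L={ -4, -7/2, -27/8 } R={ -1727/512, -863/256, -431/128, -215/64, -107/32, -53/16, -13/4, -3, -2, -1, 0 } — -3455/1024

-3455/1024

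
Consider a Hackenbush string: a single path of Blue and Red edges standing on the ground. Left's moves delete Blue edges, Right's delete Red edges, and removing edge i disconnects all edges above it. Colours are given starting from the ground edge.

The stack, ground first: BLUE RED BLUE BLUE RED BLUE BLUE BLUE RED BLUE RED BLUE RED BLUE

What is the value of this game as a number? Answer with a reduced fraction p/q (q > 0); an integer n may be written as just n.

7083/8192

edge 1 of 14 (BLUE): { 0 | — } so 1
edge 2 of 14 (RED): { 0 | 1 } so 1/2
edge 3 of 14 (BLUE): { 0, 1/2 | 1 } so 3/4
edge 4 of 14 (BLUE): { 0, 1/2, 3/4 | 1 } so 7/8
edge 5 of 14 (RED): { 0, 1/2, 3/4 | 7/8, 1 } so 13/16
edge 6 of 14 (BLUE): { 0, 1/2, 3/4, 13/16 | 7/8, 1 } so 27/32
edge 7 of 14 (BLUE): { 0, 1/2, 3/4, 13/16, 27/32 | 7/8, 1 } so 55/64
edge 8 of 14 (BLUE): { 0, 1/2, 3/4, 13/16, 27/32, 55/64 | 7/8, 1 } so 111/128
edge 9 of 14 (RED): { 0, 1/2, 3/4, 13/16, 27/32, 55/64 | 111/128, 7/8, 1 } so 221/256
edge 10 of 14 (BLUE): { 0, 1/2, 3/4, 13/16, 27/32, 55/64, 221/256 | 111/128, 7/8, 1 } so 443/512
edge 11 of 14 (RED): { 0, 1/2, 3/4, 13/16, 27/32, 55/64, 221/256 | 443/512, 111/128, 7/8, 1 } so 885/1024
edge 12 of 14 (BLUE): { 0, 1/2, 3/4, 13/16, 27/32, 55/64, 221/256, 885/1024 | 443/512, 111/128, 7/8, 1 } so 1771/2048
edge 13 of 14 (RED): { 0, 1/2, 3/4, 13/16, 27/32, 55/64, 221/256, 885/1024 | 1771/2048, 443/512, 111/128, 7/8, 1 } so 3541/4096
edge 14 of 14 (BLUE): { 0, 1/2, 3/4, 13/16, 27/32, 55/64, 221/256, 885/1024, 3541/4096 | 1771/2048, 443/512, 111/128, 7/8, 1 } so 7083/8192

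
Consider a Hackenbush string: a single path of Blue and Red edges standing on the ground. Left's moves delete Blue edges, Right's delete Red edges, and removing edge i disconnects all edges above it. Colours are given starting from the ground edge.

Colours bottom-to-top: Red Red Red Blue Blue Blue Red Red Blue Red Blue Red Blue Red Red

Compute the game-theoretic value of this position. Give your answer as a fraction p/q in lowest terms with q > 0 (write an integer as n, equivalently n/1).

-9047/4096

Recurse on prefixes of the 15-edge string Red Red Red Blue Blue Blue Red Red Blue Red Blue Red Blue Red Red:
value_1 [R]  L=[none]  R=[0]  = -1
value_2 [RR]  L=[none]  R=[-1,0]  = -2
value_3 [RRR]  L=[none]  R=[-2,-1,0]  = -3
value_4 [RRRB]  L=[-3]  R=[-2,-1,0]  = -5/2
value_5 [RRRBB]  L=[-3,-5/2]  R=[-2,-1,0]  = -9/4
value_6 [RRRBBB]  L=[-3,-5/2,-9/4]  R=[-2,-1,0]  = -17/8
value_7 [RRRBBBR]  L=[-3,-5/2,-9/4]  R=[-17/8,-2,-1,0]  = -35/16
value_8 [RRRBBBRR]  L=[-3,-5/2,-9/4]  R=[-35/16,-17/8,-2,-1,0]  = -71/32
value_9 [RRRBBBRRB]  L=[-3,-5/2,-9/4,-71/32]  R=[-35/16,-17/8,-2,-1,0]  = -141/64
value_10 [RRRBBBRRBR]  L=[-3,-5/2,-9/4,-71/32]  R=[-141/64,-35/16,-17/8,-2,-1,0]  = -283/128
value_11 [RRRBBBRRBRB]  L=[-3,-5/2,-9/4,-71/32,-283/128]  R=[-141/64,-35/16,-17/8,-2,-1,0]  = -565/256
value_12 [RRRBBBRRBRBR]  L=[-3,-5/2,-9/4,-71/32,-283/128]  R=[-565/256,-141/64,-35/16,-17/8,-2,-1,0]  = -1131/512
value_13 [RRRBBBRRBRBRB]  L=[-3,-5/2,-9/4,-71/32,-283/128,-1131/512]  R=[-565/256,-141/64,-35/16,-17/8,-2,-1,0]  = -2261/1024
value_14 [RRRBBBRRBRBRBR]  L=[-3,-5/2,-9/4,-71/32,-283/128,-1131/512]  R=[-2261/1024,-565/256,-141/64,-35/16,-17/8,-2,-1,0]  = -4523/2048
value_15 [RRRBBBRRBRBRBRR]  L=[-3,-5/2,-9/4,-71/32,-283/128,-1131/512]  R=[-4523/2048,-2261/1024,-565/256,-141/64,-35/16,-17/8,-2,-1,0]  = -9047/4096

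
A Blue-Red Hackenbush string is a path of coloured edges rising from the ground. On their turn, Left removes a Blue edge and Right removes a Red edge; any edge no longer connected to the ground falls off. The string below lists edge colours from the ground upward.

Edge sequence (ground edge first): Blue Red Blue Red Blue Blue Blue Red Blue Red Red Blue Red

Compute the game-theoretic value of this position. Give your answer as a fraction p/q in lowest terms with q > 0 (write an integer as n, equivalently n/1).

2981/4096

G(B) = { 0 |  } = 1
G(BR) = { 0 | 1 } = 1/2
G(BRB) = { 0, 1/2 | 1 } = 3/4
G(BRBR) = { 0, 1/2 | 3/4, 1 } = 5/8
G(BRBRB) = { 0, 1/2, 5/8 | 3/4, 1 } = 11/16
G(BRBRBB) = { 0, 1/2, 5/8, 11/16 | 3/4, 1 } = 23/32
G(BRBRBBB) = { 0, 1/2, 5/8, 11/16, 23/32 | 3/4, 1 } = 47/64
G(BRBRBBBR) = { 0, 1/2, 5/8, 11/16, 23/32 | 47/64, 3/4, 1 } = 93/128
G(BRBRBBBRB) = { 0, 1/2, 5/8, 11/16, 23/32, 93/128 | 47/64, 3/4, 1 } = 187/256
G(BRBRBBBRBR) = { 0, 1/2, 5/8, 11/16, 23/32, 93/128 | 187/256, 47/64, 3/4, 1 } = 373/512
G(BRBRBBBRBRR) = { 0, 1/2, 5/8, 11/16, 23/32, 93/128 | 373/512, 187/256, 47/64, 3/4, 1 } = 745/1024
G(BRBRBBBRBRRB) = { 0, 1/2, 5/8, 11/16, 23/32, 93/128, 745/1024 | 373/512, 187/256, 47/64, 3/4, 1 } = 1491/2048
G(BRBRBBBRBRRBR) = { 0, 1/2, 5/8, 11/16, 23/32, 93/128, 745/1024 | 1491/2048, 373/512, 187/256, 47/64, 3/4, 1 } = 2981/4096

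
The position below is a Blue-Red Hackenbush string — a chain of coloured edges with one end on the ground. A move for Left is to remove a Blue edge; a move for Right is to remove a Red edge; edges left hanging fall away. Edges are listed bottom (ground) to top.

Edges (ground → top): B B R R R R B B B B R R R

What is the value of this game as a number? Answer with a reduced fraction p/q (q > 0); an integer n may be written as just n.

value(B) = { 0 | ∅ } -> 1
value(BB) = { 0; 1 | ∅ } -> 2
value(BBR) = { 0; 1 | 2 } -> 3/2
value(BBRR) = { 0; 1 | 3/2; 2 } -> 5/4
value(BBRRR) = { 0; 1 | 5/4; 3/2; 2 } -> 9/8
value(BBRRRR) = { 0; 1 | 9/8; 5/4; 3/2; 2 } -> 17/16
value(BBRRRRB) = { 0; 1; 17/16 | 9/8; 5/4; 3/2; 2 } -> 35/32
value(BBRRRRBB) = { 0; 1; 17/16; 35/32 | 9/8; 5/4; 3/2; 2 } -> 71/64
value(BBRRRRBBB) = { 0; 1; 17/16; 35/32; 71/64 | 9/8; 5/4; 3/2; 2 } -> 143/128
value(BBRRRRBBBB) = { 0; 1; 17/16; 35/32; 71/64; 143/128 | 9/8; 5/4; 3/2; 2 } -> 287/256
value(BBRRRRBBBBR) = { 0; 1; 17/16; 35/32; 71/64; 143/128 | 287/256; 9/8; 5/4; 3/2; 2 } -> 573/512
value(BBRRRRBBBBRR) = { 0; 1; 17/16; 35/32; 71/64; 143/128 | 573/512; 287/256; 9/8; 5/4; 3/2; 2 } -> 1145/1024
value(BBRRRRBBBBRRR) = { 0; 1; 17/16; 35/32; 71/64; 143/128 | 1145/1024; 573/512; 287/256; 9/8; 5/4; 3/2; 2 } -> 2289/2048

2289/2048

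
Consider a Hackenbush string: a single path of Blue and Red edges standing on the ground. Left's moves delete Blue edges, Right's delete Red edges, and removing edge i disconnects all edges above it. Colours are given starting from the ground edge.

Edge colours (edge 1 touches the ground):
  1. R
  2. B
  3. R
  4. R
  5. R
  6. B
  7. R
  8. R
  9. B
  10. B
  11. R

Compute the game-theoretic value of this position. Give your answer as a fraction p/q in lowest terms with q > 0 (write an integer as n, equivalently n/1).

-947/1024

Recurse on prefixes of the 11-edge string R B R R R B R R B B R:
R: Left { ∅ }, Right { 0 } → simplest -1
RB: Left { -1 }, Right { 0 } → simplest -1/2
RBR: Left { -1 }, Right { -1/2, 0 } → simplest -3/4
RBRR: Left { -1 }, Right { -3/4, -1/2, 0 } → simplest -7/8
RBRRR: Left { -1 }, Right { -7/8, -3/4, -1/2, 0 } → simplest -15/16
RBRRRB: Left { -1, -15/16 }, Right { -7/8, -3/4, -1/2, 0 } → simplest -29/32
RBRRRBR: Left { -1, -15/16 }, Right { -29/32, -7/8, -3/4, -1/2, 0 } → simplest -59/64
RBRRRBRR: Left { -1, -15/16 }, Right { -59/64, -29/32, -7/8, -3/4, -1/2, 0 } → simplest -119/128
RBRRRBRRB: Left { -1, -15/16, -119/128 }, Right { -59/64, -29/32, -7/8, -3/4, -1/2, 0 } → simplest -237/256
RBRRRBRRBB: Left { -1, -15/16, -119/128, -237/256 }, Right { -59/64, -29/32, -7/8, -3/4, -1/2, 0 } → simplest -473/512
RBRRRBRRBBR: Left { -1, -15/16, -119/128, -237/256 }, Right { -473/512, -59/64, -29/32, -7/8, -3/4, -1/2, 0 } → simplest -947/1024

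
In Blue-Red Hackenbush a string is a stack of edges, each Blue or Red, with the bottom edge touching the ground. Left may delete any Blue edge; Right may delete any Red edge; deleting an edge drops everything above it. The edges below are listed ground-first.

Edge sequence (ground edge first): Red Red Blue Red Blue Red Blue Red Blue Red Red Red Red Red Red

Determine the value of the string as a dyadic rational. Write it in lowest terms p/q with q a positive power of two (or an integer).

-13695/8192

edge 1 of 15 (Red): {  | 0 } -> -1
edge 2 of 15 (Red): {  | -1,0 } -> -2
edge 3 of 15 (Blue): { -2 | -1,0 } -> -3/2
edge 4 of 15 (Red): { -2 | -3/2,-1,0 } -> -7/4
edge 5 of 15 (Blue): { -2,-7/4 | -3/2,-1,0 } -> -13/8
edge 6 of 15 (Red): { -2,-7/4 | -13/8,-3/2,-1,0 } -> -27/16
edge 7 of 15 (Blue): { -2,-7/4,-27/16 | -13/8,-3/2,-1,0 } -> -53/32
edge 8 of 15 (Red): { -2,-7/4,-27/16 | -53/32,-13/8,-3/2,-1,0 } -> -107/64
edge 9 of 15 (Blue): { -2,-7/4,-27/16,-107/64 | -53/32,-13/8,-3/2,-1,0 } -> -213/128
edge 10 of 15 (Red): { -2,-7/4,-27/16,-107/64 | -213/128,-53/32,-13/8,-3/2,-1,0 } -> -427/256
edge 11 of 15 (Red): { -2,-7/4,-27/16,-107/64 | -427/256,-213/128,-53/32,-13/8,-3/2,-1,0 } -> -855/512
edge 12 of 15 (Red): { -2,-7/4,-27/16,-107/64 | -855/512,-427/256,-213/128,-53/32,-13/8,-3/2,-1,0 } -> -1711/1024
edge 13 of 15 (Red): { -2,-7/4,-27/16,-107/64 | -1711/1024,-855/512,-427/256,-213/128,-53/32,-13/8,-3/2,-1,0 } -> -3423/2048
edge 14 of 15 (Red): { -2,-7/4,-27/16,-107/64 | -3423/2048,-1711/1024,-855/512,-427/256,-213/128,-53/32,-13/8,-3/2,-1,0 } -> -6847/4096
edge 15 of 15 (Red): { -2,-7/4,-27/16,-107/64 | -6847/4096,-3423/2048,-1711/1024,-855/512,-427/256,-213/128,-53/32,-13/8,-3/2,-1,0 } -> -13695/8192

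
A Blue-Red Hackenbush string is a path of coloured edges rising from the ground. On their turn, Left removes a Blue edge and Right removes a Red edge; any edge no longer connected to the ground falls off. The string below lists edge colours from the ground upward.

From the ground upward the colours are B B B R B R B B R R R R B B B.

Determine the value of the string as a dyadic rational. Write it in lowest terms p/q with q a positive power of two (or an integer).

Prefix values for B B B R B R B B R R R R B B B via {L|R} + simplicity:
v(B) = { 0 | · } → 1
v(BB) = { 0, 1 | · } → 2
v(BBB) = { 0, 1, 2 | · } → 3
v(BBBR) = { 0, 1, 2 | 3 } → 5/2
v(BBBRB) = { 0, 1, 2, 5/2 | 3 } → 11/4
v(BBBRBR) = { 0, 1, 2, 5/2 | 11/4, 3 } → 21/8
v(BBBRBRB) = { 0, 1, 2, 5/2, 21/8 | 11/4, 3 } → 43/16
v(BBBRBRBB) = { 0, 1, 2, 5/2, 21/8, 43/16 | 11/4, 3 } → 87/32
v(BBBRBRBBR) = { 0, 1, 2, 5/2, 21/8, 43/16 | 87/32, 11/4, 3 } → 173/64
v(BBBRBRBBRR) = { 0, 1, 2, 5/2, 21/8, 43/16 | 173/64, 87/32, 11/4, 3 } → 345/128
v(BBBRBRBBRRR) = { 0, 1, 2, 5/2, 21/8, 43/16 | 345/128, 173/64, 87/32, 11/4, 3 } → 689/256
v(BBBRBRBBRRRR) = { 0, 1, 2, 5/2, 21/8, 43/16 | 689/256, 345/128, 173/64, 87/32, 11/4, 3 } → 1377/512
v(BBBRBRBBRRRRB) = { 0, 1, 2, 5/2, 21/8, 43/16, 1377/512 | 689/256, 345/128, 173/64, 87/32, 11/4, 3 } → 2755/1024
v(BBBRBRBBRRRRBB) = { 0, 1, 2, 5/2, 21/8, 43/16, 1377/512, 2755/1024 | 689/256, 345/128, 173/64, 87/32, 11/4, 3 } → 5511/2048
v(BBBRBRBBRRRRBBB) = { 0, 1, 2, 5/2, 21/8, 43/16, 1377/512, 2755/1024, 5511/2048 | 689/256, 345/128, 173/64, 87/32, 11/4, 3 } → 11023/4096

11023/4096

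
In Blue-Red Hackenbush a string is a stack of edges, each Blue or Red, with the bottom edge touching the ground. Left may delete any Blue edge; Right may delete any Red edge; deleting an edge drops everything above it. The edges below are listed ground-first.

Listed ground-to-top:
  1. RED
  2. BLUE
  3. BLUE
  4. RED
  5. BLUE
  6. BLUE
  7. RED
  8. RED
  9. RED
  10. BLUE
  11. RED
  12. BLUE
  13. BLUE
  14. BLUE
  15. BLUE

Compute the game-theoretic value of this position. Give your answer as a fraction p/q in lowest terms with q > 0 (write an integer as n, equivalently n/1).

Recurse on prefixes of the 15-edge string RED BLUE BLUE RED BLUE BLUE RED RED RED BLUE RED BLUE BLUE BLUE BLUE:
g_1 [R]  L=[(no moves)]  R=[0]  ⇒ -1
g_2 [RB]  L=[-1]  R=[0]  ⇒ -1/2
g_3 [RBB]  L=[-1,-1/2]  R=[0]  ⇒ -1/4
g_4 [RBBR]  L=[-1,-1/2]  R=[-1/4,0]  ⇒ -3/8
g_5 [RBBRB]  L=[-1,-1/2,-3/8]  R=[-1/4,0]  ⇒ -5/16
g_6 [RBBRBB]  L=[-1,-1/2,-3/8,-5/16]  R=[-1/4,0]  ⇒ -9/32
g_7 [RBBRBBR]  L=[-1,-1/2,-3/8,-5/16]  R=[-9/32,-1/4,0]  ⇒ -19/64
g_8 [RBBRBBRR]  L=[-1,-1/2,-3/8,-5/16]  R=[-19/64,-9/32,-1/4,0]  ⇒ -39/128
g_9 [RBBRBBRRR]  L=[-1,-1/2,-3/8,-5/16]  R=[-39/128,-19/64,-9/32,-1/4,0]  ⇒ -79/256
g_10 [RBBRBBRRRB]  L=[-1,-1/2,-3/8,-5/16,-79/256]  R=[-39/128,-19/64,-9/32,-1/4,0]  ⇒ -157/512
g_11 [RBBRBBRRRBR]  L=[-1,-1/2,-3/8,-5/16,-79/256]  R=[-157/512,-39/128,-19/64,-9/32,-1/4,0]  ⇒ -315/1024
g_12 [RBBRBBRRRBRB]  L=[-1,-1/2,-3/8,-5/16,-79/256,-315/1024]  R=[-157/512,-39/128,-19/64,-9/32,-1/4,0]  ⇒ -629/2048
g_13 [RBBRBBRRRBRBB]  L=[-1,-1/2,-3/8,-5/16,-79/256,-315/1024,-629/2048]  R=[-157/512,-39/128,-19/64,-9/32,-1/4,0]  ⇒ -1257/4096
g_14 [RBBRBBRRRBRBBB]  L=[-1,-1/2,-3/8,-5/16,-79/256,-315/1024,-629/2048,-1257/4096]  R=[-157/512,-39/128,-19/64,-9/32,-1/4,0]  ⇒ -2513/8192
g_15 [RBBRBBRRRBRBBBB]  L=[-1,-1/2,-3/8,-5/16,-79/256,-315/1024,-629/2048,-1257/4096,-2513/8192]  R=[-157/512,-39/128,-19/64,-9/32,-1/4,0]  ⇒ -5025/16384

-5025/16384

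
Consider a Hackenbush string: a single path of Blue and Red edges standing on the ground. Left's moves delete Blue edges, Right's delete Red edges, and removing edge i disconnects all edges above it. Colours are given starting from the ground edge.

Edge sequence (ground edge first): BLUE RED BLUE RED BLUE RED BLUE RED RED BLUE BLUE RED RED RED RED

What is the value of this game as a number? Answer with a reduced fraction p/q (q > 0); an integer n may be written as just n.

Build value(s[:k]) for k = 1..15, string s = BLUE RED BLUE RED BLUE RED BLUE RED RED BLUE BLUE RED RED RED RED.
1 of 15 · B · max L 0 · min R +∞ => 1
2 of 15 · BR · max L 0 · min R 1 => 1/2
3 of 15 · BRB · max L 1/2 · min R 1 => 3/4
4 of 15 · BRBR · max L 1/2 · min R 3/4 => 5/8
5 of 15 · BRBRB · max L 5/8 · min R 3/4 => 11/16
6 of 15 · BRBRBR · max L 5/8 · min R 11/16 => 21/32
7 of 15 · BRBRBRB · max L 21/32 · min R 11/16 => 43/64
8 of 15 · BRBRBRBR · max L 21/32 · min R 43/64 => 85/128
9 of 15 · BRBRBRBRR · max L 21/32 · min R 85/128 => 169/256
10 of 15 · BRBRBRBRRB · max L 169/256 · min R 85/128 => 339/512
11 of 15 · BRBRBRBRRBB · max L 339/512 · min R 85/128 => 679/1024
12 of 15 · BRBRBRBRRBBR · max L 339/512 · min R 679/1024 => 1357/2048
13 of 15 · BRBRBRBRRBBRR · max L 339/512 · min R 1357/2048 => 2713/4096
14 of 15 · BRBRBRBRRBBRRR · max L 339/512 · min R 2713/4096 => 5425/8192
15 of 15 · BRBRBRBRRBBRRRR · max L 339/512 · min R 5425/8192 => 10849/16384

10849/16384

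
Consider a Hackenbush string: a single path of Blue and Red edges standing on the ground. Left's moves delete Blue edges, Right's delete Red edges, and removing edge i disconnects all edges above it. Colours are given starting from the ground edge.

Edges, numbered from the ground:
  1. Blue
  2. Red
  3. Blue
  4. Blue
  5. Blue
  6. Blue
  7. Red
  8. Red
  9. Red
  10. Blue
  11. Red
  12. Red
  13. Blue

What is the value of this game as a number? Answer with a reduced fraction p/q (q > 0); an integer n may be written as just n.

Build G(s[:k]) for k = 1..13, string s = Blue Red Blue Blue Blue Blue Red Red Red Blue Red Red Blue.
1 of 13 · B · max L 0 · min R +∞ → 1
2 of 13 · BR · max L 0 · min R 1 → 1/2
3 of 13 · BRB · max L 1/2 · min R 1 → 3/4
4 of 13 · BRBB · max L 3/4 · min R 1 → 7/8
5 of 13 · BRBBB · max L 7/8 · min R 1 → 15/16
6 of 13 · BRBBBB · max L 15/16 · min R 1 → 31/32
7 of 13 · BRBBBBR · max L 15/16 · min R 31/32 → 61/64
8 of 13 · BRBBBBRR · max L 15/16 · min R 61/64 → 121/128
9 of 13 · BRBBBBRRR · max L 15/16 · min R 121/128 → 241/256
10 of 13 · BRBBBBRRRB · max L 241/256 · min R 121/128 → 483/512
11 of 13 · BRBBBBRRRBR · max L 241/256 · min R 483/512 → 965/1024
12 of 13 · BRBBBBRRRBRR · max L 241/256 · min R 965/1024 → 1929/2048
13 of 13 · BRBBBBRRRBRRB · max L 1929/2048 · min R 965/1024 → 3859/4096

3859/4096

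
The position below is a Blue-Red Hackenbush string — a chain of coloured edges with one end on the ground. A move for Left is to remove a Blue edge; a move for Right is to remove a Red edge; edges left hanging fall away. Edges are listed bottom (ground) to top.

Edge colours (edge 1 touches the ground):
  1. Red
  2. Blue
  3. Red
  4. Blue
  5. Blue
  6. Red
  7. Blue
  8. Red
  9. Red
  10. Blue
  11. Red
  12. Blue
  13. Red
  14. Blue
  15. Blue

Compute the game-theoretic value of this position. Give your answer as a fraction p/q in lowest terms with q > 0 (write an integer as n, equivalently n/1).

Build g(s[:k]) for k = 1..15, string s = Red Blue Red Blue Blue Red Blue Red Red Blue Red Blue Red Blue Blue.
step 1: add Red to get R; options L={ (no moves) } R={ 0 } -> -1
step 2: add Blue to get RB; options L={ -1 } R={ 0 } -> -1/2
step 3: add Red to get RBR; options L={ -1 } R={ -1/2,0 } -> -3/4
step 4: add Blue to get RBRB; options L={ -1,-3/4 } R={ -1/2,0 } -> -5/8
step 5: add Blue to get RBRBB; options L={ -1,-3/4,-5/8 } R={ -1/2,0 } -> -9/16
step 6: add Red to get RBRBBR; options L={ -1,-3/4,-5/8 } R={ -9/16,-1/2,0 } -> -19/32
step 7: add Blue to get RBRBBRB; options L={ -1,-3/4,-5/8,-19/32 } R={ -9/16,-1/2,0 } -> -37/64
step 8: add Red to get RBRBBRBR; options L={ -1,-3/4,-5/8,-19/32 } R={ -37/64,-9/16,-1/2,0 } -> -75/128
step 9: add Red to get RBRBBRBRR; options L={ -1,-3/4,-5/8,-19/32 } R={ -75/128,-37/64,-9/16,-1/2,0 } -> -151/256
step 10: add Blue to get RBRBBRBRRB; options L={ -1,-3/4,-5/8,-19/32,-151/256 } R={ -75/128,-37/64,-9/16,-1/2,0 } -> -301/512
step 11: add Red to get RBRBBRBRRBR; options L={ -1,-3/4,-5/8,-19/32,-151/256 } R={ -301/512,-75/128,-37/64,-9/16,-1/2,0 } -> -603/1024
step 12: add Blue to get RBRBBRBRRBRB; options L={ -1,-3/4,-5/8,-19/32,-151/256,-603/1024 } R={ -301/512,-75/128,-37/64,-9/16,-1/2,0 } -> -1205/2048
step 13: add Red to get RBRBBRBRRBRBR; options L={ -1,-3/4,-5/8,-19/32,-151/256,-603/1024 } R={ -1205/2048,-301/512,-75/128,-37/64,-9/16,-1/2,0 } -> -2411/4096
step 14: add Blue to get RBRBBRBRRBRBRB; options L={ -1,-3/4,-5/8,-19/32,-151/256,-603/1024,-2411/4096 } R={ -1205/2048,-301/512,-75/128,-37/64,-9/16,-1/2,0 } -> -4821/8192
step 15: add Blue to get RBRBBRBRRBRBRBB; options L={ -1,-3/4,-5/8,-19/32,-151/256,-603/1024,-2411/4096,-4821/8192 } R={ -1205/2048,-301/512,-75/128,-37/64,-9/16,-1/2,0 } -> -9641/16384

-9641/16384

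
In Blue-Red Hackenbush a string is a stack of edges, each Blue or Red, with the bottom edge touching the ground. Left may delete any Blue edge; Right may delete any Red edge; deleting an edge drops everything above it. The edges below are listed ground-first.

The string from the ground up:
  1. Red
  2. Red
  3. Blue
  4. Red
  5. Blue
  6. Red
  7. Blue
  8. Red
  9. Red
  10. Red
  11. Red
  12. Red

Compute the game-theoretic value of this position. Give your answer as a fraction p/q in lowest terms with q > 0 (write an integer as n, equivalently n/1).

Recurse on prefixes of the 12-edge string Red Red Blue Red Blue Red Blue Red Red Red Red Red:
step 1: add Red to get R; options L={ · } R={ 0 } => -1
step 2: add Red to get RR; options L={ · } R={ -1, 0 } => -2
step 3: add Blue to get RRB; options L={ -2 } R={ -1, 0 } => -3/2
step 4: add Red to get RRBR; options L={ -2 } R={ -3/2, -1, 0 } => -7/4
step 5: add Blue to get RRBRB; options L={ -2, -7/4 } R={ -3/2, -1, 0 } => -13/8
step 6: add Red to get RRBRBR; options L={ -2, -7/4 } R={ -13/8, -3/2, -1, 0 } => -27/16
step 7: add Blue to get RRBRBRB; options L={ -2, -7/4, -27/16 } R={ -13/8, -3/2, -1, 0 } => -53/32
step 8: add Red to get RRBRBRBR; options L={ -2, -7/4, -27/16 } R={ -53/32, -13/8, -3/2, -1, 0 } => -107/64
step 9: add Red to get RRBRBRBRR; options L={ -2, -7/4, -27/16 } R={ -107/64, -53/32, -13/8, -3/2, -1, 0 } => -215/128
step 10: add Red to get RRBRBRBRRR; options L={ -2, -7/4, -27/16 } R={ -215/128, -107/64, -53/32, -13/8, -3/2, -1, 0 } => -431/256
step 11: add Red to get RRBRBRBRRRR; options L={ -2, -7/4, -27/16 } R={ -431/256, -215/128, -107/64, -53/32, -13/8, -3/2, -1, 0 } => -863/512
step 12: add Red to get RRBRBRBRRRRR; options L={ -2, -7/4, -27/16 } R={ -863/512, -431/256, -215/128, -107/64, -53/32, -13/8, -3/2, -1, 0 } => -1727/1024

-1727/1024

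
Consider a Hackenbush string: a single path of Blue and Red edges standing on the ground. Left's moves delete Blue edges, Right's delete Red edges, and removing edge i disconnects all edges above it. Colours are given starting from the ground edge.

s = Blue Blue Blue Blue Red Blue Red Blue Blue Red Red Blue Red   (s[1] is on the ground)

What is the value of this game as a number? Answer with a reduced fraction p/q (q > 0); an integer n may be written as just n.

1893/512

Prefix values for Blue Blue Blue Blue Red Blue Red Blue Blue Red Red Blue Red via {L|R} + simplicity:
v(B) = { 0 | (no moves) } = 1
v(BB) = { 0 1 | (no moves) } = 2
v(BBB) = { 0 1 2 | (no moves) } = 3
v(BBBB) = { 0 1 2 3 | (no moves) } = 4
v(BBBBR) = { 0 1 2 3 | 4 } = 7/2
v(BBBBRB) = { 0 1 2 3 7/2 | 4 } = 15/4
v(BBBBRBR) = { 0 1 2 3 7/2 | 15/4 4 } = 29/8
v(BBBBRBRB) = { 0 1 2 3 7/2 29/8 | 15/4 4 } = 59/16
v(BBBBRBRBB) = { 0 1 2 3 7/2 29/8 59/16 | 15/4 4 } = 119/32
v(BBBBRBRBBR) = { 0 1 2 3 7/2 29/8 59/16 | 119/32 15/4 4 } = 237/64
v(BBBBRBRBBRR) = { 0 1 2 3 7/2 29/8 59/16 | 237/64 119/32 15/4 4 } = 473/128
v(BBBBRBRBBRRB) = { 0 1 2 3 7/2 29/8 59/16 473/128 | 237/64 119/32 15/4 4 } = 947/256
v(BBBBRBRBBRRBR) = { 0 1 2 3 7/2 29/8 59/16 473/128 | 947/256 237/64 119/32 15/4 4 } = 1893/512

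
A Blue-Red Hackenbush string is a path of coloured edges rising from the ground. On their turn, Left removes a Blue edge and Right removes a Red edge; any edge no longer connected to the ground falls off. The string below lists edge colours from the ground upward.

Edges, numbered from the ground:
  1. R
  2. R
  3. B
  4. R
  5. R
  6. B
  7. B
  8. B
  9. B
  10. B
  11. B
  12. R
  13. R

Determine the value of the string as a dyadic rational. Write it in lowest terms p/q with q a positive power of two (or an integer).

-3591/2048

edge 1 of 13 (R): { — | 0 } = -1
edge 2 of 13 (R): { — | -1; 0 } = -2
edge 3 of 13 (B): { -2 | -1; 0 } = -3/2
edge 4 of 13 (R): { -2 | -3/2; -1; 0 } = -7/4
edge 5 of 13 (R): { -2 | -7/4; -3/2; -1; 0 } = -15/8
edge 6 of 13 (B): { -2; -15/8 | -7/4; -3/2; -1; 0 } = -29/16
edge 7 of 13 (B): { -2; -15/8; -29/16 | -7/4; -3/2; -1; 0 } = -57/32
edge 8 of 13 (B): { -2; -15/8; -29/16; -57/32 | -7/4; -3/2; -1; 0 } = -113/64
edge 9 of 13 (B): { -2; -15/8; -29/16; -57/32; -113/64 | -7/4; -3/2; -1; 0 } = -225/128
edge 10 of 13 (B): { -2; -15/8; -29/16; -57/32; -113/64; -225/128 | -7/4; -3/2; -1; 0 } = -449/256
edge 11 of 13 (B): { -2; -15/8; -29/16; -57/32; -113/64; -225/128; -449/256 | -7/4; -3/2; -1; 0 } = -897/512
edge 12 of 13 (R): { -2; -15/8; -29/16; -57/32; -113/64; -225/128; -449/256 | -897/512; -7/4; -3/2; -1; 0 } = -1795/1024
edge 13 of 13 (R): { -2; -15/8; -29/16; -57/32; -113/64; -225/128; -449/256 | -1795/1024; -897/512; -7/4; -3/2; -1; 0 } = -3591/2048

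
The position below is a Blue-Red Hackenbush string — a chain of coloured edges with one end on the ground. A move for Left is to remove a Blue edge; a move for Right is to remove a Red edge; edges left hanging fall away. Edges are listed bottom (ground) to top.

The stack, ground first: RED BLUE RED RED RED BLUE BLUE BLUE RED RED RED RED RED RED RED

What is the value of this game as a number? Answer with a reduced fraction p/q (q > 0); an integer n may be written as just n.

-14591/16384

Build v(s[:k]) for k = 1..15, string s = RED BLUE RED RED RED BLUE BLUE BLUE RED RED RED RED RED RED RED.
v_1 [R]  L=[—]  R=[0]  gives -1
v_2 [RB]  L=[-1]  R=[0]  gives -1/2
v_3 [RBR]  L=[-1]  R=[-1/2; 0]  gives -3/4
v_4 [RBRR]  L=[-1]  R=[-3/4; -1/2; 0]  gives -7/8
v_5 [RBRRR]  L=[-1]  R=[-7/8; -3/4; -1/2; 0]  gives -15/16
v_6 [RBRRRB]  L=[-1; -15/16]  R=[-7/8; -3/4; -1/2; 0]  gives -29/32
v_7 [RBRRRBB]  L=[-1; -15/16; -29/32]  R=[-7/8; -3/4; -1/2; 0]  gives -57/64
v_8 [RBRRRBBB]  L=[-1; -15/16; -29/32; -57/64]  R=[-7/8; -3/4; -1/2; 0]  gives -113/128
v_9 [RBRRRBBBR]  L=[-1; -15/16; -29/32; -57/64]  R=[-113/128; -7/8; -3/4; -1/2; 0]  gives -227/256
v_10 [RBRRRBBBRR]  L=[-1; -15/16; -29/32; -57/64]  R=[-227/256; -113/128; -7/8; -3/4; -1/2; 0]  gives -455/512
v_11 [RBRRRBBBRRR]  L=[-1; -15/16; -29/32; -57/64]  R=[-455/512; -227/256; -113/128; -7/8; -3/4; -1/2; 0]  gives -911/1024
v_12 [RBRRRBBBRRRR]  L=[-1; -15/16; -29/32; -57/64]  R=[-911/1024; -455/512; -227/256; -113/128; -7/8; -3/4; -1/2; 0]  gives -1823/2048
v_13 [RBRRRBBBRRRRR]  L=[-1; -15/16; -29/32; -57/64]  R=[-1823/2048; -911/1024; -455/512; -227/256; -113/128; -7/8; -3/4; -1/2; 0]  gives -3647/4096
v_14 [RBRRRBBBRRRRRR]  L=[-1; -15/16; -29/32; -57/64]  R=[-3647/4096; -1823/2048; -911/1024; -455/512; -227/256; -113/128; -7/8; -3/4; -1/2; 0]  gives -7295/8192
v_15 [RBRRRBBBRRRRRRR]  L=[-1; -15/16; -29/32; -57/64]  R=[-7295/8192; -3647/4096; -1823/2048; -911/1024; -455/512; -227/256; -113/128; -7/8; -3/4; -1/2; 0]  gives -14591/16384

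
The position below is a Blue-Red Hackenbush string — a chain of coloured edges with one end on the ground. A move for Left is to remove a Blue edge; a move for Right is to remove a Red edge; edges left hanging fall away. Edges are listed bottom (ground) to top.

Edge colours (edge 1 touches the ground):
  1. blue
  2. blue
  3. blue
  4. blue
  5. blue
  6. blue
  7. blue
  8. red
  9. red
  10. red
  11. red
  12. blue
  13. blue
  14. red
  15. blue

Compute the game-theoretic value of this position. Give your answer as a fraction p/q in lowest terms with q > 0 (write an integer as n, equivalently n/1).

Prefix values for blue blue blue blue blue blue blue red red red red blue blue red blue via {L|R} + simplicity:
b: Left { 0 }, Right { none } => simplest 1
bb: Left { 0 1 }, Right { none } => simplest 2
bbb: Left { 0 1 2 }, Right { none } => simplest 3
bbbb: Left { 0 1 2 3 }, Right { none } => simplest 4
bbbbb: Left { 0 1 2 3 4 }, Right { none } => simplest 5
bbbbbb: Left { 0 1 2 3 4 5 }, Right { none } => simplest 6
bbbbbbb: Left { 0 1 2 3 4 5 6 }, Right { none } => simplest 7
bbbbbbbr: Left { 0 1 2 3 4 5 6 }, Right { 7 } => simplest 13/2
bbbbbbbrr: Left { 0 1 2 3 4 5 6 }, Right { 13/2 7 } => simplest 25/4
bbbbbbbrrr: Left { 0 1 2 3 4 5 6 }, Right { 25/4 13/2 7 } => simplest 49/8
bbbbbbbrrrr: Left { 0 1 2 3 4 5 6 }, Right { 49/8 25/4 13/2 7 } => simplest 97/16
bbbbbbbrrrrb: Left { 0 1 2 3 4 5 6 97/16 }, Right { 49/8 25/4 13/2 7 } => simplest 195/32
bbbbbbbrrrrbb: Left { 0 1 2 3 4 5 6 97/16 195/32 }, Right { 49/8 25/4 13/2 7 } => simplest 391/64
bbbbbbbrrrrbbr: Left { 0 1 2 3 4 5 6 97/16 195/32 }, Right { 391/64 49/8 25/4 13/2 7 } => simplest 781/128
bbbbbbbrrrrbbrb: Left { 0 1 2 3 4 5 6 97/16 195/32 781/128 }, Right { 391/64 49/8 25/4 13/2 7 } => simplest 1563/256

1563/256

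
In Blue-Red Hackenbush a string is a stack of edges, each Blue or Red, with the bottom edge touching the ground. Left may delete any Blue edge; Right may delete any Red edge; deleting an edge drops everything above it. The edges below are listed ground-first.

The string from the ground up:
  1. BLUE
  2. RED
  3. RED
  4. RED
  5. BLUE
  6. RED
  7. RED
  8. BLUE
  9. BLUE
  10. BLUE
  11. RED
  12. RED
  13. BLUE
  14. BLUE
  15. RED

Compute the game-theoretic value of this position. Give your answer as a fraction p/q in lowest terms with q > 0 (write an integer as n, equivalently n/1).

2509/16384

Recurse on prefixes of the 15-edge string BLUE RED RED RED BLUE RED RED BLUE BLUE BLUE RED RED BLUE BLUE RED:
edge 1 of 15 (BLUE): { 0 | none } gives 1
edge 2 of 15 (RED): { 0 | 1 } gives 1/2
edge 3 of 15 (RED): { 0 | 1/2 1 } gives 1/4
edge 4 of 15 (RED): { 0 | 1/4 1/2 1 } gives 1/8
edge 5 of 15 (BLUE): { 0 1/8 | 1/4 1/2 1 } gives 3/16
edge 6 of 15 (RED): { 0 1/8 | 3/16 1/4 1/2 1 } gives 5/32
edge 7 of 15 (RED): { 0 1/8 | 5/32 3/16 1/4 1/2 1 } gives 9/64
edge 8 of 15 (BLUE): { 0 1/8 9/64 | 5/32 3/16 1/4 1/2 1 } gives 19/128
edge 9 of 15 (BLUE): { 0 1/8 9/64 19/128 | 5/32 3/16 1/4 1/2 1 } gives 39/256
edge 10 of 15 (BLUE): { 0 1/8 9/64 19/128 39/256 | 5/32 3/16 1/4 1/2 1 } gives 79/512
edge 11 of 15 (RED): { 0 1/8 9/64 19/128 39/256 | 79/512 5/32 3/16 1/4 1/2 1 } gives 157/1024
edge 12 of 15 (RED): { 0 1/8 9/64 19/128 39/256 | 157/1024 79/512 5/32 3/16 1/4 1/2 1 } gives 313/2048
edge 13 of 15 (BLUE): { 0 1/8 9/64 19/128 39/256 313/2048 | 157/1024 79/512 5/32 3/16 1/4 1/2 1 } gives 627/4096
edge 14 of 15 (BLUE): { 0 1/8 9/64 19/128 39/256 313/2048 627/4096 | 157/1024 79/512 5/32 3/16 1/4 1/2 1 } gives 1255/8192
edge 15 of 15 (RED): { 0 1/8 9/64 19/128 39/256 313/2048 627/4096 | 1255/8192 157/1024 79/512 5/32 3/16 1/4 1/2 1 } gives 2509/16384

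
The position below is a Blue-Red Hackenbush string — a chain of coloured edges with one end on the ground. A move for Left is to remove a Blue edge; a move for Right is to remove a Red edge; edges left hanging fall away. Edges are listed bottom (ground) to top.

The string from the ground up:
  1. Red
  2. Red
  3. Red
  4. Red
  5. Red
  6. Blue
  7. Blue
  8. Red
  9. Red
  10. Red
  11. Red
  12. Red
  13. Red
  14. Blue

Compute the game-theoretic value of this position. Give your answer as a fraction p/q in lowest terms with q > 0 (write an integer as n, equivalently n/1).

edge 1 of 14 (Red): { — | 0 } -> -1
edge 2 of 14 (Red): { — | -1; 0 } -> -2
edge 3 of 14 (Red): { — | -2; -1; 0 } -> -3
edge 4 of 14 (Red): { — | -3; -2; -1; 0 } -> -4
edge 5 of 14 (Red): { — | -4; -3; -2; -1; 0 } -> -5
edge 6 of 14 (Blue): { -5 | -4; -3; -2; -1; 0 } -> -9/2
edge 7 of 14 (Blue): { -5; -9/2 | -4; -3; -2; -1; 0 } -> -17/4
edge 8 of 14 (Red): { -5; -9/2 | -17/4; -4; -3; -2; -1; 0 } -> -35/8
edge 9 of 14 (Red): { -5; -9/2 | -35/8; -17/4; -4; -3; -2; -1; 0 } -> -71/16
edge 10 of 14 (Red): { -5; -9/2 | -71/16; -35/8; -17/4; -4; -3; -2; -1; 0 } -> -143/32
edge 11 of 14 (Red): { -5; -9/2 | -143/32; -71/16; -35/8; -17/4; -4; -3; -2; -1; 0 } -> -287/64
edge 12 of 14 (Red): { -5; -9/2 | -287/64; -143/32; -71/16; -35/8; -17/4; -4; -3; -2; -1; 0 } -> -575/128
edge 13 of 14 (Red): { -5; -9/2 | -575/128; -287/64; -143/32; -71/16; -35/8; -17/4; -4; -3; -2; -1; 0 } -> -1151/256
edge 14 of 14 (Blue): { -5; -9/2; -1151/256 | -575/128; -287/64; -143/32; -71/16; -35/8; -17/4; -4; -3; -2; -1; 0 } -> -2301/512

-2301/512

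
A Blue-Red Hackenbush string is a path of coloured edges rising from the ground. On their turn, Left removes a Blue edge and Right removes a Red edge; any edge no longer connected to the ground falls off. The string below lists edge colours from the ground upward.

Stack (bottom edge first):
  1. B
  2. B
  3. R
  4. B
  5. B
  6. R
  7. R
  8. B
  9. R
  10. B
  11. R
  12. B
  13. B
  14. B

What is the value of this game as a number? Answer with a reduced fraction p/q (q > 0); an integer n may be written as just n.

Recurse on prefixes of the 14-edge string B B R B B R R B R B R B B B:
B: Left { 0 }, Right { — } so simplest 1
BB: Left { 0 1 }, Right { — } so simplest 2
BBR: Left { 0 1 }, Right { 2 } so simplest 3/2
BBRB: Left { 0 1 3/2 }, Right { 2 } so simplest 7/4
BBRBB: Left { 0 1 3/2 7/4 }, Right { 2 } so simplest 15/8
BBRBBR: Left { 0 1 3/2 7/4 }, Right { 15/8 2 } so simplest 29/16
BBRBBRR: Left { 0 1 3/2 7/4 }, Right { 29/16 15/8 2 } so simplest 57/32
BBRBBRRB: Left { 0 1 3/2 7/4 57/32 }, Right { 29/16 15/8 2 } so simplest 115/64
BBRBBRRBR: Left { 0 1 3/2 7/4 57/32 }, Right { 115/64 29/16 15/8 2 } so simplest 229/128
BBRBBRRBRB: Left { 0 1 3/2 7/4 57/32 229/128 }, Right { 115/64 29/16 15/8 2 } so simplest 459/256
BBRBBRRBRBR: Left { 0 1 3/2 7/4 57/32 229/128 }, Right { 459/256 115/64 29/16 15/8 2 } so simplest 917/512
BBRBBRRBRBRB: Left { 0 1 3/2 7/4 57/32 229/128 917/512 }, Right { 459/256 115/64 29/16 15/8 2 } so simplest 1835/1024
BBRBBRRBRBRBB: Left { 0 1 3/2 7/4 57/32 229/128 917/512 1835/1024 }, Right { 459/256 115/64 29/16 15/8 2 } so simplest 3671/2048
BBRBBRRBRBRBBB: Left { 0 1 3/2 7/4 57/32 229/128 917/512 1835/1024 3671/2048 }, Right { 459/256 115/64 29/16 15/8 2 } so simplest 7343/4096

7343/4096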